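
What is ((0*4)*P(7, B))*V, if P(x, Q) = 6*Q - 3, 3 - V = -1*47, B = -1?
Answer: 0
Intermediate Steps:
V = 50 (V = 3 - (-1)*47 = 3 - 1*(-47) = 3 + 47 = 50)
P(x, Q) = -3 + 6*Q
((0*4)*P(7, B))*V = ((0*4)*(-3 + 6*(-1)))*50 = (0*(-3 - 6))*50 = (0*(-9))*50 = 0*50 = 0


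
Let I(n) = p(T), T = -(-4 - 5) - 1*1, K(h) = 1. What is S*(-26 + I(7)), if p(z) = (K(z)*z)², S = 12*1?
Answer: 456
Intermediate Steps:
S = 12
T = 8 (T = -1*(-9) - 1 = 9 - 1 = 8)
p(z) = z² (p(z) = (1*z)² = z²)
I(n) = 64 (I(n) = 8² = 64)
S*(-26 + I(7)) = 12*(-26 + 64) = 12*38 = 456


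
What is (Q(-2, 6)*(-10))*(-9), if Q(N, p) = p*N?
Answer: -1080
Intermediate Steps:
Q(N, p) = N*p
(Q(-2, 6)*(-10))*(-9) = (-2*6*(-10))*(-9) = -12*(-10)*(-9) = 120*(-9) = -1080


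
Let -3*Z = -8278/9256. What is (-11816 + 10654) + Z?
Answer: -16129069/13884 ≈ -1161.7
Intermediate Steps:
Z = 4139/13884 (Z = -(-8278)/(3*9256) = -⅓*(-4139/4628) = 4139/13884 ≈ 0.29811)
(-11816 + 10654) + Z = (-11816 + 10654) + 4139/13884 = -1162 + 4139/13884 = -16129069/13884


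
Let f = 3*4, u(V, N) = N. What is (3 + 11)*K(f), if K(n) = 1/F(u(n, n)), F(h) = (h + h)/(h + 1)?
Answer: 91/12 ≈ 7.5833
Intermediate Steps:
F(h) = 2*h/(1 + h) (F(h) = (2*h)/(1 + h) = 2*h/(1 + h))
f = 12
K(n) = (1 + n)/(2*n) (K(n) = 1/(2*n/(1 + n)) = (1 + n)/(2*n))
(3 + 11)*K(f) = (3 + 11)*((½)*(1 + 12)/12) = 14*((½)*(1/12)*13) = 14*(13/24) = 91/12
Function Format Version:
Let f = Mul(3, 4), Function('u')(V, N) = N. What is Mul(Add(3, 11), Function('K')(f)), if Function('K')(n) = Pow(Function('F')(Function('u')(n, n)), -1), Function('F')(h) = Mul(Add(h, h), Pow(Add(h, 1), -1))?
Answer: Rational(91, 12) ≈ 7.5833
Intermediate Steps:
Function('F')(h) = Mul(2, h, Pow(Add(1, h), -1)) (Function('F')(h) = Mul(Mul(2, h), Pow(Add(1, h), -1)) = Mul(2, h, Pow(Add(1, h), -1)))
f = 12
Function('K')(n) = Mul(Rational(1, 2), Pow(n, -1), Add(1, n)) (Function('K')(n) = Pow(Mul(2, n, Pow(Add(1, n), -1)), -1) = Mul(Rational(1, 2), Pow(n, -1), Add(1, n)))
Mul(Add(3, 11), Function('K')(f)) = Mul(Add(3, 11), Mul(Rational(1, 2), Pow(12, -1), Add(1, 12))) = Mul(14, Mul(Rational(1, 2), Rational(1, 12), 13)) = Mul(14, Rational(13, 24)) = Rational(91, 12)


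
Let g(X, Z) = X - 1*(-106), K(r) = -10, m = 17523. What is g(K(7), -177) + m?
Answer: 17619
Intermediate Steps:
g(X, Z) = 106 + X (g(X, Z) = X + 106 = 106 + X)
g(K(7), -177) + m = (106 - 10) + 17523 = 96 + 17523 = 17619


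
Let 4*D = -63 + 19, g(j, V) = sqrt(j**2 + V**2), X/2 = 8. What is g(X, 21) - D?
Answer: 11 + sqrt(697) ≈ 37.401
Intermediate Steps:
X = 16 (X = 2*8 = 16)
g(j, V) = sqrt(V**2 + j**2)
D = -11 (D = (-63 + 19)/4 = (1/4)*(-44) = -11)
g(X, 21) - D = sqrt(21**2 + 16**2) - 1*(-11) = sqrt(441 + 256) + 11 = sqrt(697) + 11 = 11 + sqrt(697)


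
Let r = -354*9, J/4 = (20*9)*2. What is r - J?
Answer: -4626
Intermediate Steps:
J = 1440 (J = 4*((20*9)*2) = 4*(180*2) = 4*360 = 1440)
r = -3186
r - J = -3186 - 1*1440 = -3186 - 1440 = -4626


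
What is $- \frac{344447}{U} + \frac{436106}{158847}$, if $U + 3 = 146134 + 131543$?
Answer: $\frac{7375658315}{4900853542} \approx 1.505$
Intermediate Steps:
$U = 277674$ ($U = -3 + \left(146134 + 131543\right) = -3 + 277677 = 277674$)
$- \frac{344447}{U} + \frac{436106}{158847} = - \frac{344447}{277674} + \frac{436106}{158847} = \frac{7375658315}{4900853542}$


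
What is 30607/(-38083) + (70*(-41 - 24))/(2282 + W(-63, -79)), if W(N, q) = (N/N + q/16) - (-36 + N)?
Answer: -3936518431/1448410739 ≈ -2.7178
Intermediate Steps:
W(N, q) = 37 - N + q/16 (W(N, q) = (1 + q*(1/16)) + (36 - N) = (1 + q/16) + (36 - N) = 37 - N + q/16)
30607/(-38083) + (70*(-41 - 24))/(2282 + W(-63, -79)) = 30607/(-38083) + (70*(-41 - 24))/(2282 + (37 - 1*(-63) + (1/16)*(-79))) = 30607*(-1/38083) + (70*(-65))/(2282 + (37 + 63 - 79/16)) = -30607/38083 - 4550/(2282 + 1521/16) = -30607/38083 - 4550/38033/16 = -30607/38083 - 4550*16/38033 = -30607/38083 - 72800/38033 = -3936518431/1448410739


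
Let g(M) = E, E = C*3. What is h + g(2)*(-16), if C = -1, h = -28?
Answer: 20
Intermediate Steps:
E = -3 (E = -1*3 = -3)
g(M) = -3
h + g(2)*(-16) = -28 - 3*(-16) = -28 + 48 = 20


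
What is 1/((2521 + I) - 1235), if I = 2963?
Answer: 1/4249 ≈ 0.00023535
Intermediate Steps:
1/((2521 + I) - 1235) = 1/((2521 + 2963) - 1235) = 1/(5484 - 1235) = 1/4249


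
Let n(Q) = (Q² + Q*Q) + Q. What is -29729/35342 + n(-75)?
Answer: 394917121/35342 ≈ 11174.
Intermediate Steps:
n(Q) = Q + 2*Q² (n(Q) = (Q² + Q²) + Q = 2*Q² + Q = Q + 2*Q²)
-29729/35342 + n(-75) = -29729/35342 - 75*(1 + 2*(-75)) = -29729*1/35342 - 75*(1 - 150) = -29729/35342 - 75*(-149) = -29729/35342 + 11175 = 394917121/35342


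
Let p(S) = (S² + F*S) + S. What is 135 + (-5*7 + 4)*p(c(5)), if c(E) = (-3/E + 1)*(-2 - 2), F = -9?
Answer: -8529/25 ≈ -341.16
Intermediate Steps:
c(E) = -4 + 12/E (c(E) = (1 - 3/E)*(-4) = -4 + 12/E)
p(S) = S² - 8*S (p(S) = (S² - 9*S) + S = S² - 8*S)
135 + (-5*7 + 4)*p(c(5)) = 135 + (-5*7 + 4)*((-4 + 12/5)*(-8 + (-4 + 12/5))) = 135 + (-35 + 4)*((-4 + 12*(⅕))*(-8 + (-4 + 12*(⅕)))) = 135 - 31*(-4 + 12/5)*(-8 + (-4 + 12/5)) = 135 - (-248)*(-8 - 8/5)/5 = 135 - (-248)*(-48)/(5*5) = 135 - 31*384/25 = 135 - 11904/25 = -8529/25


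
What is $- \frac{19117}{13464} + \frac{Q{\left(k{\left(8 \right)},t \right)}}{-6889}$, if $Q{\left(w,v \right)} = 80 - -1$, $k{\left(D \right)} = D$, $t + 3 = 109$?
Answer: $- \frac{132787597}{92753496} \approx -1.4316$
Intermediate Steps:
$t = 106$ ($t = -3 + 109 = 106$)
$Q{\left(w,v \right)} = 81$ ($Q{\left(w,v \right)} = 80 + 1 = 81$)
$- \frac{19117}{13464} + \frac{Q{\left(k{\left(8 \right)},t \right)}}{-6889} = - \frac{19117}{13464} + \frac{81}{-6889} = \left(-19117\right) \frac{1}{13464} + 81 \left(- \frac{1}{6889}\right) = - \frac{19117}{13464} - \frac{81}{6889} = - \frac{132787597}{92753496}$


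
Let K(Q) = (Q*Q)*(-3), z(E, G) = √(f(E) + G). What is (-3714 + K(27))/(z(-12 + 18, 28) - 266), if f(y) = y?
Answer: 261611/11787 + 1967*√34/23574 ≈ 22.681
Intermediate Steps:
z(E, G) = √(E + G)
K(Q) = -3*Q² (K(Q) = Q²*(-3) = -3*Q²)
(-3714 + K(27))/(z(-12 + 18, 28) - 266) = (-3714 - 3*27²)/(√((-12 + 18) + 28) - 266) = (-3714 - 3*729)/(√(6 + 28) - 266) = (-3714 - 2187)/(√34 - 266) = -5901/(-266 + √34)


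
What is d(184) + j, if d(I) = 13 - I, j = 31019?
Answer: 30848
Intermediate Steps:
d(184) + j = (13 - 1*184) + 31019 = (13 - 184) + 31019 = -171 + 31019 = 30848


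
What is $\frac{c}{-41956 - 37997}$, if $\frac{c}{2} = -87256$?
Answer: $\frac{174512}{79953} \approx 2.1827$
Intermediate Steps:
$c = -174512$ ($c = 2 \left(-87256\right) = -174512$)
$\frac{c}{-41956 - 37997} = - \frac{174512}{-41956 - 37997} = - \frac{174512}{-79953} = \left(-174512\right) \left(- \frac{1}{79953}\right) = \frac{174512}{79953}$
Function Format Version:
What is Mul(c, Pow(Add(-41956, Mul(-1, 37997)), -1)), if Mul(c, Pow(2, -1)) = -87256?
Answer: Rational(174512, 79953) ≈ 2.1827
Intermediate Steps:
c = -174512 (c = Mul(2, -87256) = -174512)
Mul(c, Pow(Add(-41956, Mul(-1, 37997)), -1)) = Mul(-174512, Pow(Add(-41956, Mul(-1, 37997)), -1)) = Mul(-174512, Pow(Add(-41956, -37997), -1)) = Mul(-174512, Pow(-79953, -1)) = Mul(-174512, Rational(-1, 79953)) = Rational(174512, 79953)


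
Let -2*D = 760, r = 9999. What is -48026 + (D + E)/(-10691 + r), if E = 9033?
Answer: -33242645/692 ≈ -48039.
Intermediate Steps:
D = -380 (D = -1/2*760 = -380)
-48026 + (D + E)/(-10691 + r) = -48026 + (-380 + 9033)/(-10691 + 9999) = -48026 + 8653/(-692) = -48026 + 8653*(-1/692) = -48026 - 8653/692 = -33242645/692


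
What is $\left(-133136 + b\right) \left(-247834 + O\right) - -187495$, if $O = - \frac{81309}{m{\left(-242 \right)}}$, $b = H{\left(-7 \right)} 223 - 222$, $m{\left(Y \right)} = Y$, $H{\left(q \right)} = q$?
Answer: $\frac{8080953982751}{242} \approx 3.3392 \cdot 10^{10}$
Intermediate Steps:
$b = -1783$ ($b = \left(-7\right) 223 - 222 = -1561 - 222 = -1783$)
$O = \frac{81309}{242}$ ($O = - \frac{81309}{-242} = \left(-81309\right) \left(- \frac{1}{242}\right) = \frac{81309}{242} \approx 335.99$)
$\left(-133136 + b\right) \left(-247834 + O\right) - -187495 = \left(-133136 - 1783\right) \left(-247834 + \frac{81309}{242}\right) - -187495 = \left(-134919\right) \left(- \frac{59894519}{242}\right) + 187495 = \frac{8080908608961}{242} + 187495 = \frac{8080953982751}{242}$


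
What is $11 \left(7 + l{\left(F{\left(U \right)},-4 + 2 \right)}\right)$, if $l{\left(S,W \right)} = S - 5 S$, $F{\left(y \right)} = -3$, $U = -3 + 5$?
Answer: $209$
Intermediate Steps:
$U = 2$
$l{\left(S,W \right)} = - 4 S$
$11 \left(7 + l{\left(F{\left(U \right)},-4 + 2 \right)}\right) = 11 \left(7 - -12\right) = 11 \left(7 + 12\right) = 11 \cdot 19 = 209$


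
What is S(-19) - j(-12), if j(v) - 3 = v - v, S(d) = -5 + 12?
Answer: 4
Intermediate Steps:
S(d) = 7
j(v) = 3 (j(v) = 3 + (v - v) = 3 + 0 = 3)
S(-19) - j(-12) = 7 - 1*3 = 7 - 3 = 4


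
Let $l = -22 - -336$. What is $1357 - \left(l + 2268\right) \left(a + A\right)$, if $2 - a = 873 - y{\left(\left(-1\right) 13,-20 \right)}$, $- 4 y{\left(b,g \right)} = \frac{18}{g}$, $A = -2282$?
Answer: $\frac{162836441}{20} \approx 8.1418 \cdot 10^{6}$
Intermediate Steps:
$l = 314$ ($l = -22 + 336 = 314$)
$y{\left(b,g \right)} = - \frac{9}{2 g}$ ($y{\left(b,g \right)} = - \frac{18 \frac{1}{g}}{4} = - \frac{9}{2 g}$)
$a = - \frac{34831}{40}$ ($a = 2 - \left(873 - - \frac{9}{2 \left(-20\right)}\right) = 2 - \left(873 - \left(- \frac{9}{2}\right) \left(- \frac{1}{20}\right)\right) = 2 - \left(873 - \frac{9}{40}\right) = 2 - \frac{34911}{40} = - \frac{34831}{40} \approx -870.78$)
$1357 - \left(l + 2268\right) \left(a + A\right) = 1357 - \left(314 + 2268\right) \left(- \frac{34831}{40} - 2282\right) = 1357 - 2582 \left(- \frac{126111}{40}\right) = 1357 - - \frac{162809301}{20} = 1357 + \frac{162809301}{20} = \frac{162836441}{20}$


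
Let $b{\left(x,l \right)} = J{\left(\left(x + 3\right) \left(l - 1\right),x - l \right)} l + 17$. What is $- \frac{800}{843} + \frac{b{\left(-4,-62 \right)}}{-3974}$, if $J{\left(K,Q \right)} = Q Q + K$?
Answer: $\frac{175922051}{3350082} \approx 52.513$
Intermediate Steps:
$J{\left(K,Q \right)} = K + Q^{2}$ ($J{\left(K,Q \right)} = Q^{2} + K = K + Q^{2}$)
$b{\left(x,l \right)} = 17 + l \left(\left(x - l\right)^{2} + \left(-1 + l\right) \left(3 + x\right)\right)$ ($b{\left(x,l \right)} = \left(\left(x + 3\right) \left(l - 1\right) + \left(x - l\right)^{2}\right) l + 17 = \left(\left(3 + x\right) \left(-1 + l\right) + \left(x - l\right)^{2}\right) l + 17 = \left(\left(-1 + l\right) \left(3 + x\right) + \left(x - l\right)^{2}\right) l + 17 = \left(\left(x - l\right)^{2} + \left(-1 + l\right) \left(3 + x\right)\right) l + 17 = l \left(\left(x - l\right)^{2} + \left(-1 + l\right) \left(3 + x\right)\right) + 17 = 17 + l \left(\left(x - l\right)^{2} + \left(-1 + l\right) \left(3 + x\right)\right)$)
$- \frac{800}{843} + \frac{b{\left(-4,-62 \right)}}{-3974} = - \frac{800}{843} + \frac{17 - 62 \left(-3 + \left(-62 - -4\right)^{2} - -4 + 3 \left(-62\right) - -248\right)}{-3974} = \left(-800\right) \frac{1}{843} + \left(17 - 62 \left(-3 + \left(-62 + 4\right)^{2} + 4 - 186 + 248\right)\right) \left(- \frac{1}{3974}\right) = - \frac{800}{843} + \left(17 - 62 \left(-3 + \left(-58\right)^{2} + 4 - 186 + 248\right)\right) \left(- \frac{1}{3974}\right) = - \frac{800}{843} + \left(17 - 62 \left(-3 + 3364 + 4 - 186 + 248\right)\right) \left(- \frac{1}{3974}\right) = - \frac{800}{843} + \left(17 - 212474\right) \left(- \frac{1}{3974}\right) = - \frac{800}{843} - - \frac{212457}{3974} = - \frac{800}{843} + \frac{212457}{3974} = \frac{175922051}{3350082}$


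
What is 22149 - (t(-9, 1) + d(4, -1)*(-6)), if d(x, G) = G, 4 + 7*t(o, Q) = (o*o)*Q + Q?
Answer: 154923/7 ≈ 22132.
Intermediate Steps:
t(o, Q) = -4/7 + Q/7 + Q*o²/7 (t(o, Q) = -4/7 + ((o*o)*Q + Q)/7 = -4/7 + (o²*Q + Q)/7 = -4/7 + (Q*o² + Q)/7 = -4/7 + (Q + Q*o²)/7 = -4/7 + (Q/7 + Q*o²/7) = -4/7 + Q/7 + Q*o²/7)
22149 - (t(-9, 1) + d(4, -1)*(-6)) = 22149 - ((-4/7 + (⅐)*1 + (⅐)*1*(-9)²) - 1*(-6)) = 22149 - ((-4/7 + ⅐ + (⅐)*1*81) + 6) = 22149 - ((-4/7 + ⅐ + 81/7) + 6) = 22149 - (78/7 + 6) = 22149 - 1*120/7 = 22149 - 120/7 = 154923/7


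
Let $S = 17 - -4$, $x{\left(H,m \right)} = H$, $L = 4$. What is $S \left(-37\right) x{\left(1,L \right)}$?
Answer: $-777$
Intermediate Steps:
$S = 21$ ($S = 17 + 4 = 21$)
$S \left(-37\right) x{\left(1,L \right)} = 21 \left(-37\right) 1 = \left(-777\right) 1 = -777$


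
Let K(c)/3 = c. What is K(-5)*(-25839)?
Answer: 387585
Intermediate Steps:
K(c) = 3*c
K(-5)*(-25839) = (3*(-5))*(-25839) = -15*(-25839) = 387585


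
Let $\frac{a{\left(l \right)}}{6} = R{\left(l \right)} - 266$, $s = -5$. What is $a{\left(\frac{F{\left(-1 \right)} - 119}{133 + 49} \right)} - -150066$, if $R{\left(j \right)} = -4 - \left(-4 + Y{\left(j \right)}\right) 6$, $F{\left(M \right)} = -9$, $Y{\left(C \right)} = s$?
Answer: $148770$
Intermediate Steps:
$Y{\left(C \right)} = -5$
$R{\left(j \right)} = 50$ ($R{\left(j \right)} = -4 - \left(-4 - 5\right) 6 = -4 - \left(-9\right) 6 = -4 - -54 = -4 + 54 = 50$)
$a{\left(l \right)} = -1296$ ($a{\left(l \right)} = 6 \left(50 - 266\right) = 6 \left(-216\right) = -1296$)
$a{\left(\frac{F{\left(-1 \right)} - 119}{133 + 49} \right)} - -150066 = -1296 - -150066 = -1296 + 150066 = 148770$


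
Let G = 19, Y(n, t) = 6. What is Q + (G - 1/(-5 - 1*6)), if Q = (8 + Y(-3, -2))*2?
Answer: 518/11 ≈ 47.091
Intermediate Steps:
Q = 28 (Q = (8 + 6)*2 = 14*2 = 28)
Q + (G - 1/(-5 - 1*6)) = 28 + (19 - 1/(-5 - 1*6)) = 28 + (19 - 1/(-5 - 6)) = 28 + (19 - 1/(-11)) = 28 + (19 - 1*(-1/11)) = 28 + (19 + 1/11) = 28 + 210/11 = 518/11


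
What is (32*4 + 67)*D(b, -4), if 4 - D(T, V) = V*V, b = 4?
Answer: -2340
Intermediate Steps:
D(T, V) = 4 - V**2 (D(T, V) = 4 - V*V = 4 - V**2)
(32*4 + 67)*D(b, -4) = (32*4 + 67)*(4 - 1*(-4)**2) = (128 + 67)*(4 - 1*16) = 195*(4 - 16) = 195*(-12) = -2340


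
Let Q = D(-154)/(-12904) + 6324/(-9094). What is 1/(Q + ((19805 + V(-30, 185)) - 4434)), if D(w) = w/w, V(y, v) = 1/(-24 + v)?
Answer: 9446592568/145197063111021 ≈ 6.5060e-5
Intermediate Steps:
D(w) = 1
Q = -40806995/58674488 (Q = 1/(-12904) + 6324/(-9094) = 1*(-1/12904) + 6324*(-1/9094) = -1/12904 - 3162/4547 = -40806995/58674488 ≈ -0.69548)
1/(Q + ((19805 + V(-30, 185)) - 4434)) = 1/(-40806995/58674488 + ((19805 + 1/(-24 + 185)) - 4434)) = 1/(-40806995/58674488 + ((19805 + 1/161) - 4434)) = 1/(-40806995/58674488 + (3188606/161 - 4434)) = 1/(-40806995/58674488 + 2474732/161) = 1/(145197063111021/9446592568) = 9446592568/145197063111021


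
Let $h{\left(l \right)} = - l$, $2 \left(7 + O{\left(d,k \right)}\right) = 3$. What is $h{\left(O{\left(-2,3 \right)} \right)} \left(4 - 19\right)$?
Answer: $- \frac{165}{2} \approx -82.5$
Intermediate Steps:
$O{\left(d,k \right)} = - \frac{11}{2}$ ($O{\left(d,k \right)} = -7 + \frac{1}{2} \cdot 3 = -7 + \frac{3}{2} = - \frac{11}{2}$)
$h{\left(O{\left(-2,3 \right)} \right)} \left(4 - 19\right) = \left(-1\right) \left(- \frac{11}{2}\right) \left(4 - 19\right) = \frac{11}{2} \left(-15\right) = - \frac{165}{2}$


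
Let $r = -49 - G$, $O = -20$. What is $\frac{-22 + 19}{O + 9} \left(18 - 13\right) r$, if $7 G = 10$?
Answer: $- \frac{5295}{77} \approx -68.766$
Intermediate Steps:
$G = \frac{10}{7}$ ($G = \frac{1}{7} \cdot 10 = \frac{10}{7} \approx 1.4286$)
$r = - \frac{353}{7}$ ($r = -49 - \frac{10}{7} = - \frac{353}{7} \approx -50.429$)
$\frac{-22 + 19}{O + 9} \left(18 - 13\right) r = \frac{-22 + 19}{-20 + 9} \left(18 - 13\right) \left(- \frac{353}{7}\right) = - \frac{3}{-11} \cdot 5 \left(- \frac{353}{7}\right) = \left(-3\right) \left(- \frac{1}{11}\right) 5 \left(- \frac{353}{7}\right) = \frac{3}{11} \cdot 5 \left(- \frac{353}{7}\right) = \frac{15}{11} \left(- \frac{353}{7}\right) = - \frac{5295}{77}$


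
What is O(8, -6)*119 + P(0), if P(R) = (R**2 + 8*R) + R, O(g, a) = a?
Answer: -714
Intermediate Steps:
P(R) = R**2 + 9*R
O(8, -6)*119 + P(0) = -6*119 + 0*(9 + 0) = -714 + 0*9 = -714 + 0 = -714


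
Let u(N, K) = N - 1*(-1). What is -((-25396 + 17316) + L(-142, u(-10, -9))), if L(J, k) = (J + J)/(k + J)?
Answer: 1219796/151 ≈ 8078.1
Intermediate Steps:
u(N, K) = 1 + N (u(N, K) = N + 1 = 1 + N)
L(J, k) = 2*J/(J + k) (L(J, k) = (2*J)/(J + k) = 2*J/(J + k))
-((-25396 + 17316) + L(-142, u(-10, -9))) = -((-25396 + 17316) + 2*(-142)/(-142 + (1 - 10))) = -(-8080 + 2*(-142)/(-142 - 9)) = -(-8080 + 2*(-142)/(-151)) = -(-8080 + 2*(-142)*(-1/151)) = -(-8080 + 284/151) = -1*(-1219796/151) = 1219796/151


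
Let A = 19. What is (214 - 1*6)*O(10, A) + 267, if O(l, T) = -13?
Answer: -2437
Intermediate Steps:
(214 - 1*6)*O(10, A) + 267 = (214 - 1*6)*(-13) + 267 = (214 - 6)*(-13) + 267 = 208*(-13) + 267 = -2704 + 267 = -2437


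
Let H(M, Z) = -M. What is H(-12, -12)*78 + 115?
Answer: 1051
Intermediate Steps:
H(-12, -12)*78 + 115 = -1*(-12)*78 + 115 = 12*78 + 115 = 936 + 115 = 1051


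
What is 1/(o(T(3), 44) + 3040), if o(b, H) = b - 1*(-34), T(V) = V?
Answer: 1/3077 ≈ 0.00032499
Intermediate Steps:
o(b, H) = 34 + b (o(b, H) = b + 34 = 34 + b)
1/(o(T(3), 44) + 3040) = 1/((34 + 3) + 3040) = 1/(37 + 3040) = 1/3077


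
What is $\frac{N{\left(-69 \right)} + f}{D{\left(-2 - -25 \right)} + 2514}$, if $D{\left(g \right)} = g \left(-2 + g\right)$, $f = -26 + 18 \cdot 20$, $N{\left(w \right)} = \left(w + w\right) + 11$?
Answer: $\frac{23}{333} \approx 0.069069$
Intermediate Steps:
$N{\left(w \right)} = 11 + 2 w$ ($N{\left(w \right)} = 2 w + 11 = 11 + 2 w$)
$f = 334$ ($f = -26 + 360 = 334$)
$\frac{N{\left(-69 \right)} + f}{D{\left(-2 - -25 \right)} + 2514} = \frac{\left(11 + 2 \left(-69\right)\right) + 334}{\left(-2 - -25\right) \left(-2 - -23\right) + 2514} = \frac{\left(11 - 138\right) + 334}{\left(-2 + 25\right) \left(-2 + \left(-2 + 25\right)\right) + 2514} = \frac{-127 + 334}{23 \left(-2 + 23\right) + 2514} = \frac{207}{23 \cdot 21 + 2514} = \frac{207}{483 + 2514} = \frac{207}{2997} = 207 \cdot \frac{1}{2997} = \frac{23}{333}$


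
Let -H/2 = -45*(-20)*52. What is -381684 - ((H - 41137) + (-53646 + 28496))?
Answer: -221797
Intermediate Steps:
H = -93600 (H = -2*(-45*(-20))*52 = -1800*52 = -2*46800 = -93600)
-381684 - ((H - 41137) + (-53646 + 28496)) = -381684 - ((-93600 - 41137) + (-53646 + 28496)) = -381684 - (-134737 - 25150) = -381684 - 1*(-159887) = -381684 + 159887 = -221797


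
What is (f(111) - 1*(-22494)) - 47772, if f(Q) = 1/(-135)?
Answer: -3412531/135 ≈ -25278.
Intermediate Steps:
f(Q) = -1/135
(f(111) - 1*(-22494)) - 47772 = (-1/135 - 1*(-22494)) - 47772 = (-1/135 + 22494) - 47772 = 3036689/135 - 47772 = -3412531/135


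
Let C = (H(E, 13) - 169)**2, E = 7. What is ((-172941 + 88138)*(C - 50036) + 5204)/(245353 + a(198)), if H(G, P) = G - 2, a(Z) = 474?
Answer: 1962346624/245827 ≈ 7982.6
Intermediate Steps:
H(G, P) = -2 + G
C = 26896 (C = ((-2 + 7) - 169)**2 = (5 - 169)**2 = (-164)**2 = 26896)
((-172941 + 88138)*(C - 50036) + 5204)/(245353 + a(198)) = ((-172941 + 88138)*(26896 - 50036) + 5204)/(245353 + 474) = (-84803*(-23140) + 5204)/245827 = (1962341420 + 5204)*(1/245827) = 1962346624*(1/245827) = 1962346624/245827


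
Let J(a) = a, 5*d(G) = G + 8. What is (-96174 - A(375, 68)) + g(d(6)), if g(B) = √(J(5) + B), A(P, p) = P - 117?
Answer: -96432 + √195/5 ≈ -96429.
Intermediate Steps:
d(G) = 8/5 + G/5 (d(G) = (G + 8)/5 = (8 + G)/5 = 8/5 + G/5)
A(P, p) = -117 + P
g(B) = √(5 + B)
(-96174 - A(375, 68)) + g(d(6)) = (-96174 - (-117 + 375)) + √(5 + (8/5 + (⅕)*6)) = (-96174 - 1*258) + √(5 + (8/5 + 6/5)) = (-96174 - 258) + √(5 + 14/5) = -96432 + √(39/5) = -96432 + √195/5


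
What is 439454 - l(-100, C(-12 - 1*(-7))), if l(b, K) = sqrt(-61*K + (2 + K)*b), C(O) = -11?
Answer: 439454 - sqrt(1571) ≈ 4.3941e+5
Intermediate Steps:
l(b, K) = sqrt(-61*K + b*(2 + K))
439454 - l(-100, C(-12 - 1*(-7))) = 439454 - sqrt(-61*(-11) + 2*(-100) - 11*(-100)) = 439454 - sqrt(671 - 200 + 1100) = 439454 - sqrt(1571)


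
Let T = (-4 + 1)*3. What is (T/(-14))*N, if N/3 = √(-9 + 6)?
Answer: 27*I*√3/14 ≈ 3.3404*I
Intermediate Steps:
N = 3*I*√3 (N = 3*√(-9 + 6) = 3*√(-3) = 3*(I*√3) = 3*I*√3 ≈ 5.1962*I)
T = -9 (T = -3*3 = -9)
(T/(-14))*N = (-9/(-14))*(3*I*√3) = (-9*(-1/14))*(3*I*√3) = 9*(3*I*√3)/14 = 27*I*√3/14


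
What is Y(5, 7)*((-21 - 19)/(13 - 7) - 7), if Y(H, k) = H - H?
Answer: 0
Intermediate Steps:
Y(H, k) = 0
Y(5, 7)*((-21 - 19)/(13 - 7) - 7) = 0*((-21 - 19)/(13 - 7) - 7) = 0*(-40/6 - 7) = 0*(-40*⅙ - 7) = 0*(-20/3 - 7) = 0*(-41/3) = 0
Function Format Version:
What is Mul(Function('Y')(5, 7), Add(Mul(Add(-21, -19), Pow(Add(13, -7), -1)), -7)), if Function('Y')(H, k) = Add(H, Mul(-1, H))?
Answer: 0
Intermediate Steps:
Function('Y')(H, k) = 0
Mul(Function('Y')(5, 7), Add(Mul(Add(-21, -19), Pow(Add(13, -7), -1)), -7)) = Mul(0, Add(Mul(Add(-21, -19), Pow(Add(13, -7), -1)), -7)) = Mul(0, Add(Mul(-40, Pow(6, -1)), -7)) = Mul(0, Add(Mul(-40, Rational(1, 6)), -7)) = Mul(0, Add(Rational(-20, 3), -7)) = Mul(0, Rational(-41, 3)) = 0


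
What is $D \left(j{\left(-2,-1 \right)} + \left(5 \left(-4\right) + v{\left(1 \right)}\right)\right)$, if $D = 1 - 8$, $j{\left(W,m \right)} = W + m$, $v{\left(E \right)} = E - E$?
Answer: $161$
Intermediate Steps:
$v{\left(E \right)} = 0$
$D = -7$ ($D = 1 - 8 = -7$)
$D \left(j{\left(-2,-1 \right)} + \left(5 \left(-4\right) + v{\left(1 \right)}\right)\right) = - 7 \left(\left(-2 - 1\right) + \left(5 \left(-4\right) + 0\right)\right) = - 7 \left(-3 + \left(-20 + 0\right)\right) = - 7 \left(-3 - 20\right) = \left(-7\right) \left(-23\right) = 161$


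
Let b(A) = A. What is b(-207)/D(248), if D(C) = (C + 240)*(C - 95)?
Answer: -23/8296 ≈ -0.0027724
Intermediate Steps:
D(C) = (-95 + C)*(240 + C) (D(C) = (240 + C)*(-95 + C) = (-95 + C)*(240 + C))
b(-207)/D(248) = -207/(-22800 + 248² + 145*248) = -207/(-22800 + 61504 + 35960) = -207/74664 = -207*1/74664 = -23/8296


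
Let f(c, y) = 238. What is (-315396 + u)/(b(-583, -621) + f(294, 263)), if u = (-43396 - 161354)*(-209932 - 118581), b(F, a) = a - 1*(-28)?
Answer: -67262721354/355 ≈ -1.8947e+8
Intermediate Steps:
b(F, a) = 28 + a (b(F, a) = a + 28 = 28 + a)
u = 67263036750 (u = -204750*(-328513) = 67263036750)
(-315396 + u)/(b(-583, -621) + f(294, 263)) = (-315396 + 67263036750)/((28 - 621) + 238) = 67262721354/(-593 + 238) = 67262721354/(-355) = 67262721354*(-1/355) = -67262721354/355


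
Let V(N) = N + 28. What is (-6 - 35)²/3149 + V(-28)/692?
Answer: 1681/3149 ≈ 0.53382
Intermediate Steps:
V(N) = 28 + N
(-6 - 35)²/3149 + V(-28)/692 = (-6 - 35)²/3149 + (28 - 28)/692 = (-41)²*(1/3149) + 0*(1/692) = 1681*(1/3149) + 0 = 1681/3149 + 0 = 1681/3149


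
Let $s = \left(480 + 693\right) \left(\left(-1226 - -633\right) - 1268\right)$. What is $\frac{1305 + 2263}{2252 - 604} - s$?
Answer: $\frac{224844382}{103} \approx 2.183 \cdot 10^{6}$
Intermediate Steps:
$s = -2182953$ ($s = 1173 \left(\left(-1226 + 633\right) - 1268\right) = 1173 \left(-593 - 1268\right) = 1173 \left(-1861\right) = -2182953$)
$\frac{1305 + 2263}{2252 - 604} - s = \frac{1305 + 2263}{2252 - 604} - -2182953 = \frac{3568}{1648} + 2182953 = 3568 \cdot \frac{1}{1648} + 2182953 = \frac{223}{103} + 2182953 = \frac{224844382}{103}$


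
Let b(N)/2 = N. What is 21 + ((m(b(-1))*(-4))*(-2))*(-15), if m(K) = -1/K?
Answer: -39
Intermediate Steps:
b(N) = 2*N
21 + ((m(b(-1))*(-4))*(-2))*(-15) = 21 + ((-1/(2*(-1))*(-4))*(-2))*(-15) = 21 + ((-1/(-2)*(-4))*(-2))*(-15) = 21 + ((-1*(-1/2)*(-4))*(-2))*(-15) = 21 + (((1/2)*(-4))*(-2))*(-15) = 21 - 2*(-2)*(-15) = 21 + 4*(-15) = 21 - 60 = -39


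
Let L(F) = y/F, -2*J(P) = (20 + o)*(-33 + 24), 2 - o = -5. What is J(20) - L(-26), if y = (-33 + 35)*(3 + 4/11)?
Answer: 34823/286 ≈ 121.76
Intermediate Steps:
o = 7 (o = 2 - 1*(-5) = 2 + 5 = 7)
y = 74/11 (y = 2*(3 + 4*(1/11)) = 2*(3 + 4/11) = 2*(37/11) = 74/11 ≈ 6.7273)
J(P) = 243/2 (J(P) = -(20 + 7)*(-33 + 24)/2 = -27*(-9)/2 = -½*(-243) = 243/2)
L(F) = 74/(11*F)
J(20) - L(-26) = 243/2 - 74/(11*(-26)) = 243/2 - 74*(-1)/(11*26) = 243/2 - 1*(-37/143) = 243/2 + 37/143 = 34823/286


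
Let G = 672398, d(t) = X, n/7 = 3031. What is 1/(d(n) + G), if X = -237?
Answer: 1/672161 ≈ 1.4877e-6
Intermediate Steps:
n = 21217 (n = 7*3031 = 21217)
d(t) = -237
1/(d(n) + G) = 1/(-237 + 672398) = 1/672161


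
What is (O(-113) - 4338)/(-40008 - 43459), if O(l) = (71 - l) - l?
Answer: 4041/83467 ≈ 0.048414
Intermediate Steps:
O(l) = 71 - 2*l
(O(-113) - 4338)/(-40008 - 43459) = ((71 - 2*(-113)) - 4338)/(-40008 - 43459) = ((71 + 226) - 4338)/(-83467) = (297 - 4338)*(-1/83467) = -4041*(-1/83467) = 4041/83467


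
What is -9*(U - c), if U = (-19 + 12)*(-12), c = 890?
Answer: 7254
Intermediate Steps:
U = 84 (U = -7*(-12) = 84)
-9*(U - c) = -9*(84 - 1*890) = -9*(84 - 890) = -9*(-806) = 7254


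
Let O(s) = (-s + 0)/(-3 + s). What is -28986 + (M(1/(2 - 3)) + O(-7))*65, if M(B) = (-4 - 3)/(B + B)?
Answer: -28804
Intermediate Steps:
M(B) = -7/(2*B) (M(B) = -7*1/(2*B) = -7/(2*B))
O(s) = -s/(-3 + s) (O(s) = (-s)/(-3 + s) = -s/(-3 + s))
-28986 + (M(1/(2 - 3)) + O(-7))*65 = -28986 + (-7/(2*(1/(2 - 3))) - 1*(-7)/(-3 - 7))*65 = -28986 + (-7/(2*(1/(-1))) - 1*(-7)/(-10))*65 = -28986 + (-7/2/(-1) - 1*(-7)*(-1/10))*65 = -28986 + (-7/2*(-1) - 7/10)*65 = -28986 + (7/2 - 7/10)*65 = -28986 + (14/5)*65 = -28986 + 182 = -28804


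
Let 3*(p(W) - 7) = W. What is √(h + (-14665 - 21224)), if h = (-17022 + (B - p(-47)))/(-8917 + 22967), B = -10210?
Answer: I*√637646472930/4215 ≈ 189.45*I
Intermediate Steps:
p(W) = 7 + W/3
h = -8167/4215 (h = (-17022 + (-10210 - (7 + (⅓)*(-47))))/(-8917 + 22967) = (-17022 + (-10210 - (7 - 47/3)))/14050 = (-17022 + (-10210 - 1*(-26/3)))*(1/14050) = (-17022 + (-10210 + 26/3))*(1/14050) = (-17022 - 30604/3)*(1/14050) = -81670/3*1/14050 = -8167/4215 ≈ -1.9376)
√(h + (-14665 - 21224)) = √(-8167/4215 + (-14665 - 21224)) = √(-8167/4215 - 35889) = √(-151280302/4215) = I*√637646472930/4215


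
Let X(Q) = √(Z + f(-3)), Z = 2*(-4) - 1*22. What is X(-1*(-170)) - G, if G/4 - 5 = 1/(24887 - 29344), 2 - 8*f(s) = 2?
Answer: -89136/4457 + I*√30 ≈ -19.999 + 5.4772*I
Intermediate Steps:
f(s) = 0 (f(s) = ¼ - ⅛*2 = ¼ - ¼ = 0)
Z = -30 (Z = -8 - 22 = -30)
X(Q) = I*√30 (X(Q) = √(-30 + 0) = √(-30) = I*√30)
G = 89136/4457 (G = 20 + 4/(24887 - 29344) = 20 + 4/(-4457) = 20 + 4*(-1/4457) = 20 - 4/4457 = 89136/4457 ≈ 19.999)
X(-1*(-170)) - G = I*√30 - 1*89136/4457 = I*√30 - 89136/4457 = -89136/4457 + I*√30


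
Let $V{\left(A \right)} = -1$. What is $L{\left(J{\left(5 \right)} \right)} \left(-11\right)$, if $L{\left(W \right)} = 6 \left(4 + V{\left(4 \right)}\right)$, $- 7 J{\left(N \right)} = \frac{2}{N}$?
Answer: $-198$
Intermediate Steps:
$J{\left(N \right)} = - \frac{2}{7 N}$ ($J{\left(N \right)} = - \frac{2 \frac{1}{N}}{7} = - \frac{2}{7 N}$)
$L{\left(W \right)} = 18$ ($L{\left(W \right)} = 6 \left(4 - 1\right) = 6 \cdot 3 = 18$)
$L{\left(J{\left(5 \right)} \right)} \left(-11\right) = 18 \left(-11\right) = -198$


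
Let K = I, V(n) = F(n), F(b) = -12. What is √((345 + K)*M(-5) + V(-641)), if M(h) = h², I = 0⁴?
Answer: 3*√957 ≈ 92.806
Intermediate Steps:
V(n) = -12
I = 0
K = 0
√((345 + K)*M(-5) + V(-641)) = √((345 + 0)*(-5)² - 12) = √(345*25 - 12) = √(8625 - 12) = √8613 = 3*√957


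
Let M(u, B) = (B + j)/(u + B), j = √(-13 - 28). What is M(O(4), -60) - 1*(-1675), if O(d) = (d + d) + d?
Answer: 6705/4 - I*√41/48 ≈ 1676.3 - 0.1334*I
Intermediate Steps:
j = I*√41 (j = √(-41) = I*√41 ≈ 6.4031*I)
O(d) = 3*d (O(d) = 2*d + d = 3*d)
M(u, B) = (B + I*√41)/(B + u) (M(u, B) = (B + I*√41)/(u + B) = (B + I*√41)/(B + u))
M(O(4), -60) - 1*(-1675) = (-60 + I*√41)/(-60 + 3*4) - 1*(-1675) = (-60 + I*√41)/(-60 + 12) + 1675 = (-60 + I*√41)/(-48) + 1675 = -(-60 + I*√41)/48 + 1675 = (5/4 - I*√41/48) + 1675 = 6705/4 - I*√41/48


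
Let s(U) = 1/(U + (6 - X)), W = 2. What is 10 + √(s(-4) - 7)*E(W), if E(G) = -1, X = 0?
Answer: 10 - I*√26/2 ≈ 10.0 - 2.5495*I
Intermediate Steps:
s(U) = 1/(6 + U) (s(U) = 1/(U + (6 - 1*0)) = 1/(U + (6 + 0)) = 1/(U + 6) = 1/(6 + U))
10 + √(s(-4) - 7)*E(W) = 10 + √(1/(6 - 4) - 7)*(-1) = 10 + √(1/2 - 7)*(-1) = 10 + √(½ - 7)*(-1) = 10 + √(-13/2)*(-1) = 10 + (I*√26/2)*(-1) = 10 - I*√26/2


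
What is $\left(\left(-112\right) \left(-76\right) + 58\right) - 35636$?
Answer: $-27066$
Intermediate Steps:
$\left(\left(-112\right) \left(-76\right) + 58\right) - 35636 = \left(8512 + 58\right) - 35636 = 8570 - 35636 = -27066$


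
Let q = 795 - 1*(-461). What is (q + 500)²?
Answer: 3083536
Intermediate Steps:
q = 1256 (q = 795 + 461 = 1256)
(q + 500)² = (1256 + 500)² = 1756² = 3083536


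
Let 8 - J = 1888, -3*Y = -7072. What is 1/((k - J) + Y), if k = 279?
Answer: 3/13549 ≈ 0.00022142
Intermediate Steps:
Y = 7072/3 (Y = -⅓*(-7072) = 7072/3 ≈ 2357.3)
J = -1880 (J = 8 - 1*1888 = 8 - 1888 = -1880)
1/((k - J) + Y) = 1/((279 - 1*(-1880)) + 7072/3) = 1/((279 + 1880) + 7072/3) = 1/(2159 + 7072/3) = 1/(13549/3) = 3/13549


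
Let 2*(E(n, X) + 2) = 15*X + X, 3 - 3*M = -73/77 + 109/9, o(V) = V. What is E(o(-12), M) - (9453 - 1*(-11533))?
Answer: -43679308/2079 ≈ -21010.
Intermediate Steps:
M = -5657/2079 (M = 1 - (-73/77 + 109/9)/3 = 1 - 1/3*7736/693 = 1 - 7736/2079 = -5657/2079 ≈ -2.7210)
E(n, X) = -2 + 8*X (E(n, X) = -2 + (15*X + X)/2 = -2 + (16*X)/2 = -2 + 8*X)
E(o(-12), M) - (9453 - 1*(-11533)) = (-2 + 8*(-5657/2079)) - (9453 - 1*(-11533)) = (-2 - 45256/2079) - (9453 + 11533) = -49414/2079 - 1*20986 = -49414/2079 - 20986 = -43679308/2079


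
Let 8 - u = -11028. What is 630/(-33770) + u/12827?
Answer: 36460471/43316779 ≈ 0.84172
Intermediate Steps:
u = 11036 (u = 8 - 1*(-11028) = 8 + 11028 = 11036)
630/(-33770) + u/12827 = 630/(-33770) + 11036/12827 = 630*(-1/33770) + 11036*(1/12827) = -63/3377 + 11036/12827 = 36460471/43316779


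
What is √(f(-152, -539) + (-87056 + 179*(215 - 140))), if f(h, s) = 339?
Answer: 2*I*√18323 ≈ 270.73*I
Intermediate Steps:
√(f(-152, -539) + (-87056 + 179*(215 - 140))) = √(339 + (-87056 + 179*(215 - 140))) = √(339 + (-87056 + 179*75)) = √(339 + (-87056 + 13425)) = √(339 - 73631) = √(-73292) = 2*I*√18323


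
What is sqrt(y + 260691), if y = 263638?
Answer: sqrt(524329) ≈ 724.11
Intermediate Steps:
sqrt(y + 260691) = sqrt(263638 + 260691) = sqrt(524329)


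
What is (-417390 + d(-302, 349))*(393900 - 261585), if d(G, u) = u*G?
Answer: -69172694220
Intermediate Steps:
d(G, u) = G*u
(-417390 + d(-302, 349))*(393900 - 261585) = (-417390 - 302*349)*(393900 - 261585) = (-417390 - 105398)*132315 = -522788*132315 = -69172694220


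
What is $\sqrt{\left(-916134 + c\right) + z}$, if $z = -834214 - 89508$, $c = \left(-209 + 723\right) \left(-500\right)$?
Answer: $6 i \sqrt{58246} \approx 1448.1 i$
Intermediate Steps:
$c = -257000$ ($c = 514 \left(-500\right) = -257000$)
$z = -923722$
$\sqrt{\left(-916134 + c\right) + z} = \sqrt{\left(-916134 - 257000\right) - 923722} = \sqrt{-1173134 - 923722} = \sqrt{-2096856} = 6 i \sqrt{58246}$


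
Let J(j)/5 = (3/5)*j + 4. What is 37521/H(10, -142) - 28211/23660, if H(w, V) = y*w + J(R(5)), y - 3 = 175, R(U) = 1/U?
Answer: 1394916889/71003660 ≈ 19.646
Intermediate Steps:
R(U) = 1/U
J(j) = 20 + 3*j (J(j) = 5*((3/5)*j + 4) = 5*((3*(⅕))*j + 4) = 5*(3*j/5 + 4) = 5*(4 + 3*j/5) = 20 + 3*j)
y = 178 (y = 3 + 175 = 178)
H(w, V) = 103/5 + 178*w (H(w, V) = 178*w + (20 + 3/5) = 178*w + (20 + 3*(⅕)) = 178*w + (20 + ⅗) = 178*w + 103/5 = 103/5 + 178*w)
37521/H(10, -142) - 28211/23660 = 37521/(103/5 + 178*10) - 28211/23660 = 37521/(103/5 + 1780) - 28211*1/23660 = 37521/(9003/5) - 28211/23660 = 37521*(5/9003) - 28211/23660 = 62535/3001 - 28211/23660 = 1394916889/71003660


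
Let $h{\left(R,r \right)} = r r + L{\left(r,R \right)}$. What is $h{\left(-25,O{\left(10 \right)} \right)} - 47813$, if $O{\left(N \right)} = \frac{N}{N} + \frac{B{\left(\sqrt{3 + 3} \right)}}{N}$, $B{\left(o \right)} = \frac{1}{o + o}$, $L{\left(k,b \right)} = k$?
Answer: $- \frac{114746399}{2400} + \frac{\sqrt{6}}{40} \approx -47811.0$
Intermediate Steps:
$B{\left(o \right)} = \frac{1}{2 o}$
$O{\left(N \right)} = 1 + \frac{\sqrt{6}}{12 N}$ ($O{\left(N \right)} = \frac{N}{N} + \frac{\frac{1}{2} \frac{1}{\sqrt{3 + 3}}}{N} = 1 + \frac{\frac{1}{2} \frac{1}{\sqrt{6}}}{N} = 1 + \frac{\frac{1}{2} \frac{\sqrt{6}}{6}}{N} = 1 + \frac{\frac{1}{12} \sqrt{6}}{N} = 1 + \frac{\sqrt{6}}{12 N}$)
$h{\left(R,r \right)} = r + r^{2}$ ($h{\left(R,r \right)} = r r + r = r^{2} + r = r + r^{2}$)
$h{\left(-25,O{\left(10 \right)} \right)} - 47813 = \frac{10 + \frac{\sqrt{6}}{12}}{10} \left(1 + \frac{10 + \frac{\sqrt{6}}{12}}{10}\right) - 47813 = \left(1 + \frac{\sqrt{6}}{120}\right) \left(1 + \left(1 + \frac{\sqrt{6}}{120}\right)\right) - 47813 = \left(1 + \frac{\sqrt{6}}{120}\right) \left(2 + \frac{\sqrt{6}}{120}\right) - 47813 = -47813 + \left(1 + \frac{\sqrt{6}}{120}\right) \left(2 + \frac{\sqrt{6}}{120}\right)$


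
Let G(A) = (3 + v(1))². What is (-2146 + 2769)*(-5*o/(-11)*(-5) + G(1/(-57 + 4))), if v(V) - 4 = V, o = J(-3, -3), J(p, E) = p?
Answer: 485317/11 ≈ 44120.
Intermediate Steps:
o = -3
v(V) = 4 + V
G(A) = 64 (G(A) = (3 + (4 + 1))² = (3 + 5)² = 8² = 64)
(-2146 + 2769)*(-5*o/(-11)*(-5) + G(1/(-57 + 4))) = (-2146 + 2769)*(-(-15)/(-11)*(-5) + 64) = 623*(-(-15)*(-1)/11*(-5) + 64) = 623*(-5*3/11*(-5) + 64) = 623*(-15/11*(-5) + 64) = 623*(75/11 + 64) = 623*(779/11) = 485317/11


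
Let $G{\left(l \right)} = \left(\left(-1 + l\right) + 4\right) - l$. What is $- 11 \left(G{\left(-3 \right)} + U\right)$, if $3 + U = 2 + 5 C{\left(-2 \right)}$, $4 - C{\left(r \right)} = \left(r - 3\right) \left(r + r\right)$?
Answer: $858$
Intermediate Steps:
$C{\left(r \right)} = 4 - 2 r \left(-3 + r\right)$ ($C{\left(r \right)} = 4 - \left(r - 3\right) \left(r + r\right) = 4 - \left(-3 + r\right) 2 r = 4 - 2 r \left(-3 + r\right)$)
$G{\left(l \right)} = 3$ ($G{\left(l \right)} = \left(3 + l\right) - l = 3$)
$U = -81$ ($U = -3 + \left(2 + 5 \left(4 - 2 \left(-2\right)^{2} + 6 \left(-2\right)\right)\right) = -3 + \left(2 + 5 \left(4 - 8 - 12\right)\right) = -3 + \left(2 + 5 \left(-16\right)\right) = -3 + \left(2 - 80\right) = -3 - 78 = -81$)
$- 11 \left(G{\left(-3 \right)} + U\right) = - 11 \left(3 - 81\right) = \left(-11\right) \left(-78\right) = 858$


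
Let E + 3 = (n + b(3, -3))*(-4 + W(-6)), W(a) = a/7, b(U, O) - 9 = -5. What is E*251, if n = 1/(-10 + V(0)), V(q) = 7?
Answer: -109687/21 ≈ -5223.2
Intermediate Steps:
b(U, O) = 4 (b(U, O) = 9 - 5 = 4)
W(a) = a/7 (W(a) = a*(⅐) = a/7)
n = -⅓ (n = 1/(-10 + 7) = 1/(-3) = -⅓ ≈ -0.33333)
E = -437/21 (E = -3 + (-⅓ + 4)*(-4 + (⅐)*(-6)) = -3 + 11*(-4 - 6/7)/3 = -3 + (11/3)*(-34/7) = -3 - 374/21 = -437/21 ≈ -20.810)
E*251 = -437/21*251 = -109687/21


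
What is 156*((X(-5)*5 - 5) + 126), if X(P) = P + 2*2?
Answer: 18096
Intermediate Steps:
X(P) = 4 + P (X(P) = P + 4 = 4 + P)
156*((X(-5)*5 - 5) + 126) = 156*(((4 - 5)*5 - 5) + 126) = 156*((-1*5 - 5) + 126) = 156*((-5 - 5) + 126) = 156*(-10 + 126) = 156*116 = 18096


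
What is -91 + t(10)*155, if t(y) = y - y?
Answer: -91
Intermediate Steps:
t(y) = 0
-91 + t(10)*155 = -91 + 0*155 = -91 + 0 = -91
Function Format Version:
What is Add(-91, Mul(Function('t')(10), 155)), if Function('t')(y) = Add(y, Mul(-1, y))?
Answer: -91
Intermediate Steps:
Function('t')(y) = 0
Add(-91, Mul(Function('t')(10), 155)) = Add(-91, Mul(0, 155)) = Add(-91, 0) = -91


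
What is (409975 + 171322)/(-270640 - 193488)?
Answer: -581297/464128 ≈ -1.2524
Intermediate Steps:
(409975 + 171322)/(-270640 - 193488) = 581297/(-464128) = 581297*(-1/464128) = -581297/464128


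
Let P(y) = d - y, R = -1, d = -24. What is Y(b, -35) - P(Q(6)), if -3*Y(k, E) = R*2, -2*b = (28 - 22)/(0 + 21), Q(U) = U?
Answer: 92/3 ≈ 30.667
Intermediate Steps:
P(y) = -24 - y
b = -⅐ (b = -(28 - 22)/(2*(0 + 21)) = -3/21 = -½*2/7 = -⅐ ≈ -0.14286)
Y(k, E) = ⅔ (Y(k, E) = -(-1)*2/3 = -⅓*(-2) = ⅔)
Y(b, -35) - P(Q(6)) = ⅔ - (-24 - 1*6) = ⅔ - (-24 - 6) = ⅔ - 1*(-30) = ⅔ + 30 = 92/3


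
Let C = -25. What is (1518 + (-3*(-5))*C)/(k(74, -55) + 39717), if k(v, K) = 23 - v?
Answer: 381/13222 ≈ 0.028816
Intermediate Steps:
(1518 + (-3*(-5))*C)/(k(74, -55) + 39717) = (1518 - 3*(-5)*(-25))/((23 - 1*74) + 39717) = (1518 + 15*(-25))/((23 - 74) + 39717) = (1518 - 375)/(-51 + 39717) = 1143/39666 = 1143*(1/39666) = 381/13222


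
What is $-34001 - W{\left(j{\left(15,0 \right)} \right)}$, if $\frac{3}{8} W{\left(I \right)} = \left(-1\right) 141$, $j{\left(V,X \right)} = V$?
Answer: $-33625$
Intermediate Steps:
$W{\left(I \right)} = -376$ ($W{\left(I \right)} = \frac{8 \left(\left(-1\right) 141\right)}{3} = \frac{8}{3} \left(-141\right) = -376$)
$-34001 - W{\left(j{\left(15,0 \right)} \right)} = -34001 - -376 = -34001 + 376 = -33625$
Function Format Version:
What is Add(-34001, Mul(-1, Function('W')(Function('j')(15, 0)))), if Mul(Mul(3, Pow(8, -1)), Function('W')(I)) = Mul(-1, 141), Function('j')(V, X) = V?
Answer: -33625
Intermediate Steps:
Function('W')(I) = -376 (Function('W')(I) = Mul(Rational(8, 3), Mul(-1, 141)) = Mul(Rational(8, 3), -141) = -376)
Add(-34001, Mul(-1, Function('W')(Function('j')(15, 0)))) = Add(-34001, Mul(-1, -376)) = Add(-34001, 376) = -33625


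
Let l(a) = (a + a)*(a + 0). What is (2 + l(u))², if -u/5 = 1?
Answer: 2704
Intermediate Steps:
u = -5 (u = -5*1 = -5)
l(a) = 2*a² (l(a) = (2*a)*a = 2*a²)
(2 + l(u))² = (2 + 2*(-5)²)² = (2 + 2*25)² = (2 + 50)² = 52² = 2704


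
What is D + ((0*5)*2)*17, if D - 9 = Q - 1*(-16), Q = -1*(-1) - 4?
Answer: 22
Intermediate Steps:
Q = -3 (Q = 1 - 4 = -3)
D = 22 (D = 9 + (-3 - 1*(-16)) = 9 + (-3 + 16) = 9 + 13 = 22)
D + ((0*5)*2)*17 = 22 + ((0*5)*2)*17 = 22 + (0*2)*17 = 22 + 0*17 = 22 + 0 = 22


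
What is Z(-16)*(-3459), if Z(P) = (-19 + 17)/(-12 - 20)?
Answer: -3459/16 ≈ -216.19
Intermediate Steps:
Z(P) = 1/16 (Z(P) = -2/(-32) = -2*(-1/32) = 1/16)
Z(-16)*(-3459) = (1/16)*(-3459) = -3459/16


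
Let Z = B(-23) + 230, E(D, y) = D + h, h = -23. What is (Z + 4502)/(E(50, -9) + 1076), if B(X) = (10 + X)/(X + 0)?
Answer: 108849/25369 ≈ 4.2906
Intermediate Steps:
B(X) = (10 + X)/X
E(D, y) = -23 + D (E(D, y) = D - 23 = -23 + D)
Z = 5303/23 (Z = (10 - 23)/(-23) + 230 = -1/23*(-13) + 230 = 13/23 + 230 = 5303/23 ≈ 230.57)
(Z + 4502)/(E(50, -9) + 1076) = (5303/23 + 4502)/((-23 + 50) + 1076) = 108849/(23*(27 + 1076)) = (108849/23)/1103 = (108849/23)*(1/1103) = 108849/25369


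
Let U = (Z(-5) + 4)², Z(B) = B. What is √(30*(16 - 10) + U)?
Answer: √181 ≈ 13.454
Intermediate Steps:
U = 1 (U = (-5 + 4)² = (-1)² = 1)
√(30*(16 - 10) + U) = √(30*(16 - 10) + 1) = √(30*6 + 1) = √(180 + 1) = √181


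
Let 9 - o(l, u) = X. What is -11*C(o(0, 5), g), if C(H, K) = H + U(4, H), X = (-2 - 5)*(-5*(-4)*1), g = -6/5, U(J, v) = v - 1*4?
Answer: -3234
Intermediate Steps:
U(J, v) = -4 + v (U(J, v) = v - 4 = -4 + v)
g = -6/5 (g = -6*⅕ = -6/5 ≈ -1.2000)
X = -140 ≈ -140.00
o(l, u) = 149 (o(l, u) = 9 - 1*(-140) = 9 + 140 = 149)
C(H, K) = -4 + 2*H (C(H, K) = H + (-4 + H) = -4 + 2*H)
-11*C(o(0, 5), g) = -11*(-4 + 2*149) = -11*(-4 + 298) = -11*294 = -3234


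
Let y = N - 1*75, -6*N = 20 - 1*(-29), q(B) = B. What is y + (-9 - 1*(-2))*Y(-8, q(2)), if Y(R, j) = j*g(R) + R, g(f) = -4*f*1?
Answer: -2851/6 ≈ -475.17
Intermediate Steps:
g(f) = -4*f
N = -49/6 (N = -(20 - 1*(-29))/6 = -(20 + 29)/6 = -⅙*49 = -49/6 ≈ -8.1667)
Y(R, j) = R - 4*R*j (Y(R, j) = j*(-4*R) + R = -4*R*j + R = R - 4*R*j)
y = -499/6 (y = -49/6 - 1*75 = -49/6 - 75 = -499/6 ≈ -83.167)
y + (-9 - 1*(-2))*Y(-8, q(2)) = -499/6 + (-9 - 1*(-2))*(-8*(1 - 4*2)) = -499/6 + (-9 + 2)*(-8*(1 - 8)) = -499/6 - (-56)*(-7) = -499/6 - 7*56 = -499/6 - 392 = -2851/6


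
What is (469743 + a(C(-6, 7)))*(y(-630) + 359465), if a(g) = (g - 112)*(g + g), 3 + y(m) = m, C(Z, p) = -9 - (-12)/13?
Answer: 28604069327664/169 ≈ 1.6925e+11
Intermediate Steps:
C(Z, p) = -105/13 (C(Z, p) = -9 - (-12)/13 = -9 - 1*(-12/13) = -9 + 12/13 = -105/13)
y(m) = -3 + m
a(g) = 2*g*(-112 + g) (a(g) = (-112 + g)*(2*g) = 2*g*(-112 + g))
(469743 + a(C(-6, 7)))*(y(-630) + 359465) = (469743 + 2*(-105/13)*(-112 - 105/13))*((-3 - 630) + 359465) = (469743 + 2*(-105/13)*(-1561/13))*(-633 + 359465) = (469743 + 327810/169)*358832 = (79714377/169)*358832 = 28604069327664/169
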